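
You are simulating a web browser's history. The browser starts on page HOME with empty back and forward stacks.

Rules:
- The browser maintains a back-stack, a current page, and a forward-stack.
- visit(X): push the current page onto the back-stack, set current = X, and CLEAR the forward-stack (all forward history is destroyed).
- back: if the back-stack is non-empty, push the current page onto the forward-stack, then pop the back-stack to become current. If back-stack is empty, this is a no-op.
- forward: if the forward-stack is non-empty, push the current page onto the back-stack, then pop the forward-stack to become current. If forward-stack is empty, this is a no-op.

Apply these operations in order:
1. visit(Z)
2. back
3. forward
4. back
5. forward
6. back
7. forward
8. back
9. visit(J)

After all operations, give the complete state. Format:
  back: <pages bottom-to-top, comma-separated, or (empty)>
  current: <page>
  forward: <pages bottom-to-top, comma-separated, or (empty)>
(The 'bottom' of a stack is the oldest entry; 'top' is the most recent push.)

Answer: back: HOME
current: J
forward: (empty)

Derivation:
After 1 (visit(Z)): cur=Z back=1 fwd=0
After 2 (back): cur=HOME back=0 fwd=1
After 3 (forward): cur=Z back=1 fwd=0
After 4 (back): cur=HOME back=0 fwd=1
After 5 (forward): cur=Z back=1 fwd=0
After 6 (back): cur=HOME back=0 fwd=1
After 7 (forward): cur=Z back=1 fwd=0
After 8 (back): cur=HOME back=0 fwd=1
After 9 (visit(J)): cur=J back=1 fwd=0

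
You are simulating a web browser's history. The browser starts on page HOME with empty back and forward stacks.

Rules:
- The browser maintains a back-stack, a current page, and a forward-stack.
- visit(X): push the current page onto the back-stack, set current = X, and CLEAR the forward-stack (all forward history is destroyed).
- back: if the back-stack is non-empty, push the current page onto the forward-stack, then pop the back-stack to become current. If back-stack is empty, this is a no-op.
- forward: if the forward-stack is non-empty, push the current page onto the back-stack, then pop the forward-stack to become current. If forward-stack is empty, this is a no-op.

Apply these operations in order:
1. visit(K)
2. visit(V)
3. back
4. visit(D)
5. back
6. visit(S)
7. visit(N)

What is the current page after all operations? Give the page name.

After 1 (visit(K)): cur=K back=1 fwd=0
After 2 (visit(V)): cur=V back=2 fwd=0
After 3 (back): cur=K back=1 fwd=1
After 4 (visit(D)): cur=D back=2 fwd=0
After 5 (back): cur=K back=1 fwd=1
After 6 (visit(S)): cur=S back=2 fwd=0
After 7 (visit(N)): cur=N back=3 fwd=0

Answer: N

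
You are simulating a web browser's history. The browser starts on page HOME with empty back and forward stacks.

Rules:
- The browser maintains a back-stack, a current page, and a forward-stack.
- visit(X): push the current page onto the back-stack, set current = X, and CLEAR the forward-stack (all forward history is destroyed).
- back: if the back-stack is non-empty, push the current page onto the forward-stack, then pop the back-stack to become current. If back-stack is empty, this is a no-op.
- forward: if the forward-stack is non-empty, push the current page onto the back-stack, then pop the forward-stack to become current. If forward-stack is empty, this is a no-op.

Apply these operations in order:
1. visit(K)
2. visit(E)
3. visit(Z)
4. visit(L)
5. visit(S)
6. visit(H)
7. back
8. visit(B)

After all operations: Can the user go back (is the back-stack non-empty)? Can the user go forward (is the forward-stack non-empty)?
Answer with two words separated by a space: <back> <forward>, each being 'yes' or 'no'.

Answer: yes no

Derivation:
After 1 (visit(K)): cur=K back=1 fwd=0
After 2 (visit(E)): cur=E back=2 fwd=0
After 3 (visit(Z)): cur=Z back=3 fwd=0
After 4 (visit(L)): cur=L back=4 fwd=0
After 5 (visit(S)): cur=S back=5 fwd=0
After 6 (visit(H)): cur=H back=6 fwd=0
After 7 (back): cur=S back=5 fwd=1
After 8 (visit(B)): cur=B back=6 fwd=0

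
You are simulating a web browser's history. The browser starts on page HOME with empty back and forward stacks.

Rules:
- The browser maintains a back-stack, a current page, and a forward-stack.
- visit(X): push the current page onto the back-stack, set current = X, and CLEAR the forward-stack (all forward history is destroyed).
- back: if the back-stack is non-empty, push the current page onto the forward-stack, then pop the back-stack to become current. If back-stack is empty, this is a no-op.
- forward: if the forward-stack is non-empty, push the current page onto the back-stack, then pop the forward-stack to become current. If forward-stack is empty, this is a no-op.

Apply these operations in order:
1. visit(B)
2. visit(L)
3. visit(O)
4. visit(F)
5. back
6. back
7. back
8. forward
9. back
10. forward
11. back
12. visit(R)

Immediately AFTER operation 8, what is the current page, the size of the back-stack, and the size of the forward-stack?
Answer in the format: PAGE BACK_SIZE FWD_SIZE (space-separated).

After 1 (visit(B)): cur=B back=1 fwd=0
After 2 (visit(L)): cur=L back=2 fwd=0
After 3 (visit(O)): cur=O back=3 fwd=0
After 4 (visit(F)): cur=F back=4 fwd=0
After 5 (back): cur=O back=3 fwd=1
After 6 (back): cur=L back=2 fwd=2
After 7 (back): cur=B back=1 fwd=3
After 8 (forward): cur=L back=2 fwd=2

L 2 2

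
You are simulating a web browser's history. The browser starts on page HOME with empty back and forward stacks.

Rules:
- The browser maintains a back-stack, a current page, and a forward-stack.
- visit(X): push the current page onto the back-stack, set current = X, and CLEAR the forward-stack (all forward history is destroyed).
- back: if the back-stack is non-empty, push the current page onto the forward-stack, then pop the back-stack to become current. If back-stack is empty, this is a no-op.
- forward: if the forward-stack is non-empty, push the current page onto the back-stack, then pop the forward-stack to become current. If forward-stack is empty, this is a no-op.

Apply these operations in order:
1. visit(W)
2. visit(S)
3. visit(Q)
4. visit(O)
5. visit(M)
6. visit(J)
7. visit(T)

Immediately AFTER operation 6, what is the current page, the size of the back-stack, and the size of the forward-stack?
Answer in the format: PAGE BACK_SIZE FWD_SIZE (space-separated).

After 1 (visit(W)): cur=W back=1 fwd=0
After 2 (visit(S)): cur=S back=2 fwd=0
After 3 (visit(Q)): cur=Q back=3 fwd=0
After 4 (visit(O)): cur=O back=4 fwd=0
After 5 (visit(M)): cur=M back=5 fwd=0
After 6 (visit(J)): cur=J back=6 fwd=0

J 6 0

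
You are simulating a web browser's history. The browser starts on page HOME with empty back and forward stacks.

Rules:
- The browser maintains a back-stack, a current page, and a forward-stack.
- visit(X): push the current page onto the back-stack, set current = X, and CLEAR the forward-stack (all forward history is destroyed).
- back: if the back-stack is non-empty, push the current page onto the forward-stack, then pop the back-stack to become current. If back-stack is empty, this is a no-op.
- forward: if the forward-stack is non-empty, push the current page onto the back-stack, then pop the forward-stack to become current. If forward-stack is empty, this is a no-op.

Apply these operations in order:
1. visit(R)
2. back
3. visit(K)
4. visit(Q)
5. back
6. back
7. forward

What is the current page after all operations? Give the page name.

Answer: K

Derivation:
After 1 (visit(R)): cur=R back=1 fwd=0
After 2 (back): cur=HOME back=0 fwd=1
After 3 (visit(K)): cur=K back=1 fwd=0
After 4 (visit(Q)): cur=Q back=2 fwd=0
After 5 (back): cur=K back=1 fwd=1
After 6 (back): cur=HOME back=0 fwd=2
After 7 (forward): cur=K back=1 fwd=1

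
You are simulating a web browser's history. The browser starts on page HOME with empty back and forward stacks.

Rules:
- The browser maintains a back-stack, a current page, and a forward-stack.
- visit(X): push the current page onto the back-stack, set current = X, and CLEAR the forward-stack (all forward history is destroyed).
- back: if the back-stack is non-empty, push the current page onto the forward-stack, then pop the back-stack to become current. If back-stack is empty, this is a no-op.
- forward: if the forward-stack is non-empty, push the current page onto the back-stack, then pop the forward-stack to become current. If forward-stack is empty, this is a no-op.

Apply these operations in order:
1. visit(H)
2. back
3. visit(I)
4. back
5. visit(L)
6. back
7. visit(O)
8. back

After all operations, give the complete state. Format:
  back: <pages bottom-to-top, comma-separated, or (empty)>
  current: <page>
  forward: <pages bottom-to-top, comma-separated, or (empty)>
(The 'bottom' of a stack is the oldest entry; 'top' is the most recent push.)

Answer: back: (empty)
current: HOME
forward: O

Derivation:
After 1 (visit(H)): cur=H back=1 fwd=0
After 2 (back): cur=HOME back=0 fwd=1
After 3 (visit(I)): cur=I back=1 fwd=0
After 4 (back): cur=HOME back=0 fwd=1
After 5 (visit(L)): cur=L back=1 fwd=0
After 6 (back): cur=HOME back=0 fwd=1
After 7 (visit(O)): cur=O back=1 fwd=0
After 8 (back): cur=HOME back=0 fwd=1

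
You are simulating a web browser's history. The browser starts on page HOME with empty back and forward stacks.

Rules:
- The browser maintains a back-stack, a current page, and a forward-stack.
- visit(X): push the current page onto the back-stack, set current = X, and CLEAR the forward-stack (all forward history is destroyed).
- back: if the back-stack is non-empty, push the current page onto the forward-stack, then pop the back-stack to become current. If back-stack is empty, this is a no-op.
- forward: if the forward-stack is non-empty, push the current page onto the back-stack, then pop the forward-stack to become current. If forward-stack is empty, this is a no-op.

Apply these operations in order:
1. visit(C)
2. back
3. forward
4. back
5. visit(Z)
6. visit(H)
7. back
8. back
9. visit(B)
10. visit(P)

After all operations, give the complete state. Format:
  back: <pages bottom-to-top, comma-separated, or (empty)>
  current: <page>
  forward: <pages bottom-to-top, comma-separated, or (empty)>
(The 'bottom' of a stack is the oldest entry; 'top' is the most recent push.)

Answer: back: HOME,B
current: P
forward: (empty)

Derivation:
After 1 (visit(C)): cur=C back=1 fwd=0
After 2 (back): cur=HOME back=0 fwd=1
After 3 (forward): cur=C back=1 fwd=0
After 4 (back): cur=HOME back=0 fwd=1
After 5 (visit(Z)): cur=Z back=1 fwd=0
After 6 (visit(H)): cur=H back=2 fwd=0
After 7 (back): cur=Z back=1 fwd=1
After 8 (back): cur=HOME back=0 fwd=2
After 9 (visit(B)): cur=B back=1 fwd=0
After 10 (visit(P)): cur=P back=2 fwd=0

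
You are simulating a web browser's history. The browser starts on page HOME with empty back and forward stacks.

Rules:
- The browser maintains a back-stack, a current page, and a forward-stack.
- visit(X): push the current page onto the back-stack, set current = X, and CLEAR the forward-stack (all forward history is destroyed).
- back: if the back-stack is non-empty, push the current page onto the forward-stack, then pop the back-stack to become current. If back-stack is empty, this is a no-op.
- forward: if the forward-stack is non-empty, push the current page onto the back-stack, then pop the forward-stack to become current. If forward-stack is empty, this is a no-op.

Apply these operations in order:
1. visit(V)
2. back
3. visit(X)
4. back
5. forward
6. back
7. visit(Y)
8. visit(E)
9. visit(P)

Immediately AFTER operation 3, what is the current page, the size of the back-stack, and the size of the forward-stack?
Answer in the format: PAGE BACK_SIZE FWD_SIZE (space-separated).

After 1 (visit(V)): cur=V back=1 fwd=0
After 2 (back): cur=HOME back=0 fwd=1
After 3 (visit(X)): cur=X back=1 fwd=0

X 1 0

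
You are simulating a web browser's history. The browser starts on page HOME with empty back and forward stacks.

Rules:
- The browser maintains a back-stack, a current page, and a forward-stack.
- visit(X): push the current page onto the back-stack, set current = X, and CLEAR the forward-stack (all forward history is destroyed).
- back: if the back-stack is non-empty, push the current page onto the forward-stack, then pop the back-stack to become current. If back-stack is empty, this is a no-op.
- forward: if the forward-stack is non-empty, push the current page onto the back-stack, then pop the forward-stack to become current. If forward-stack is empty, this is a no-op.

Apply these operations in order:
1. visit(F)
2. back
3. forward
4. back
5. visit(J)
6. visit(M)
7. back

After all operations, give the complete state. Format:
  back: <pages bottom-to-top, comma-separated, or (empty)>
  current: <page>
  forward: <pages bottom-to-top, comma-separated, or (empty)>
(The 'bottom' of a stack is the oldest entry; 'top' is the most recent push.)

After 1 (visit(F)): cur=F back=1 fwd=0
After 2 (back): cur=HOME back=0 fwd=1
After 3 (forward): cur=F back=1 fwd=0
After 4 (back): cur=HOME back=0 fwd=1
After 5 (visit(J)): cur=J back=1 fwd=0
After 6 (visit(M)): cur=M back=2 fwd=0
After 7 (back): cur=J back=1 fwd=1

Answer: back: HOME
current: J
forward: M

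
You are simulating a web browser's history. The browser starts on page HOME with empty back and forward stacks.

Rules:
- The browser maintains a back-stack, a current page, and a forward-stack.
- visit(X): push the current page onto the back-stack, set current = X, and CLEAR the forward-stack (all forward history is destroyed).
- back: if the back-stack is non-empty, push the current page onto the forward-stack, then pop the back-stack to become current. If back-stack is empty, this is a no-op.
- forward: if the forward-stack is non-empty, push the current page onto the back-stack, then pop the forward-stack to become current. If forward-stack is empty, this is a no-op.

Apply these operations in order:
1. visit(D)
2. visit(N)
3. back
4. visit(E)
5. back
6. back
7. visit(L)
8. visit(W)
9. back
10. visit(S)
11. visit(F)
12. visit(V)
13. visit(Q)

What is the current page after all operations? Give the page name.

Answer: Q

Derivation:
After 1 (visit(D)): cur=D back=1 fwd=0
After 2 (visit(N)): cur=N back=2 fwd=0
After 3 (back): cur=D back=1 fwd=1
After 4 (visit(E)): cur=E back=2 fwd=0
After 5 (back): cur=D back=1 fwd=1
After 6 (back): cur=HOME back=0 fwd=2
After 7 (visit(L)): cur=L back=1 fwd=0
After 8 (visit(W)): cur=W back=2 fwd=0
After 9 (back): cur=L back=1 fwd=1
After 10 (visit(S)): cur=S back=2 fwd=0
After 11 (visit(F)): cur=F back=3 fwd=0
After 12 (visit(V)): cur=V back=4 fwd=0
After 13 (visit(Q)): cur=Q back=5 fwd=0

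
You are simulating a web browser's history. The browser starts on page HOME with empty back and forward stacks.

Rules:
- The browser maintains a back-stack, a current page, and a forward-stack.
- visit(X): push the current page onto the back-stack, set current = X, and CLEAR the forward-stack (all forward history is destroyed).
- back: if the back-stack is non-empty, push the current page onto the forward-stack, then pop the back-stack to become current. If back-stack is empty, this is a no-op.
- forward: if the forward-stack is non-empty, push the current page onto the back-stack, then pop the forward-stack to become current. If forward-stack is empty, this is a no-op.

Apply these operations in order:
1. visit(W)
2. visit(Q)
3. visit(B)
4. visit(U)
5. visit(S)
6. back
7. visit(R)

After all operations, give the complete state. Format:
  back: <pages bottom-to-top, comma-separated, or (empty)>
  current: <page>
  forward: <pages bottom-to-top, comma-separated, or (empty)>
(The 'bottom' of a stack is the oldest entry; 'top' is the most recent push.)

Answer: back: HOME,W,Q,B,U
current: R
forward: (empty)

Derivation:
After 1 (visit(W)): cur=W back=1 fwd=0
After 2 (visit(Q)): cur=Q back=2 fwd=0
After 3 (visit(B)): cur=B back=3 fwd=0
After 4 (visit(U)): cur=U back=4 fwd=0
After 5 (visit(S)): cur=S back=5 fwd=0
After 6 (back): cur=U back=4 fwd=1
After 7 (visit(R)): cur=R back=5 fwd=0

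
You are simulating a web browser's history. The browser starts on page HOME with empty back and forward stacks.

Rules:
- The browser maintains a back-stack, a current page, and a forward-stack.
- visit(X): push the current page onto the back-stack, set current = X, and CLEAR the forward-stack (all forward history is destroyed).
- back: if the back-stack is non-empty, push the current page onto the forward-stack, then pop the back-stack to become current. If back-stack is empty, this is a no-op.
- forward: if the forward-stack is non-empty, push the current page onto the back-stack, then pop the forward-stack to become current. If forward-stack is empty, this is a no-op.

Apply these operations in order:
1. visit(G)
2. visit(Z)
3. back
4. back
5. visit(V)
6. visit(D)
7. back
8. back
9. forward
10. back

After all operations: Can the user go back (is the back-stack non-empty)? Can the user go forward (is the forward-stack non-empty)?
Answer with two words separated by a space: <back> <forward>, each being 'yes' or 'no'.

After 1 (visit(G)): cur=G back=1 fwd=0
After 2 (visit(Z)): cur=Z back=2 fwd=0
After 3 (back): cur=G back=1 fwd=1
After 4 (back): cur=HOME back=0 fwd=2
After 5 (visit(V)): cur=V back=1 fwd=0
After 6 (visit(D)): cur=D back=2 fwd=0
After 7 (back): cur=V back=1 fwd=1
After 8 (back): cur=HOME back=0 fwd=2
After 9 (forward): cur=V back=1 fwd=1
After 10 (back): cur=HOME back=0 fwd=2

Answer: no yes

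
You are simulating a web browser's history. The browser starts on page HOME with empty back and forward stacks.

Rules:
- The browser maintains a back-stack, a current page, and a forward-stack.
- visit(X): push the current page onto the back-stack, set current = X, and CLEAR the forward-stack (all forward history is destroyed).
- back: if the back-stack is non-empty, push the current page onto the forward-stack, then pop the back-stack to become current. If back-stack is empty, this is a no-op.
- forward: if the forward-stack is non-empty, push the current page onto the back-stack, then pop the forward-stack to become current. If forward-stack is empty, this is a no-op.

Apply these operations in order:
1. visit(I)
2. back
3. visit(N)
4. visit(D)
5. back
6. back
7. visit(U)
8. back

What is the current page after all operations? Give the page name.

Answer: HOME

Derivation:
After 1 (visit(I)): cur=I back=1 fwd=0
After 2 (back): cur=HOME back=0 fwd=1
After 3 (visit(N)): cur=N back=1 fwd=0
After 4 (visit(D)): cur=D back=2 fwd=0
After 5 (back): cur=N back=1 fwd=1
After 6 (back): cur=HOME back=0 fwd=2
After 7 (visit(U)): cur=U back=1 fwd=0
After 8 (back): cur=HOME back=0 fwd=1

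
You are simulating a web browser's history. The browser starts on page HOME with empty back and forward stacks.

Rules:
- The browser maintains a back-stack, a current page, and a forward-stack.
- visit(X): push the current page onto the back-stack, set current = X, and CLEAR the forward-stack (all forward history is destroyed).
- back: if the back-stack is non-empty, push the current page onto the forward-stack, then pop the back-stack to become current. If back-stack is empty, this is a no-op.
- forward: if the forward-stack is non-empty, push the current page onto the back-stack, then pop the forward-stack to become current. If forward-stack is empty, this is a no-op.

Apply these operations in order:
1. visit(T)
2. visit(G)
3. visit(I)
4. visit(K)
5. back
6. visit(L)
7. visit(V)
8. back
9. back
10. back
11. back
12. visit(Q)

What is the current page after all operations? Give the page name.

After 1 (visit(T)): cur=T back=1 fwd=0
After 2 (visit(G)): cur=G back=2 fwd=0
After 3 (visit(I)): cur=I back=3 fwd=0
After 4 (visit(K)): cur=K back=4 fwd=0
After 5 (back): cur=I back=3 fwd=1
After 6 (visit(L)): cur=L back=4 fwd=0
After 7 (visit(V)): cur=V back=5 fwd=0
After 8 (back): cur=L back=4 fwd=1
After 9 (back): cur=I back=3 fwd=2
After 10 (back): cur=G back=2 fwd=3
After 11 (back): cur=T back=1 fwd=4
After 12 (visit(Q)): cur=Q back=2 fwd=0

Answer: Q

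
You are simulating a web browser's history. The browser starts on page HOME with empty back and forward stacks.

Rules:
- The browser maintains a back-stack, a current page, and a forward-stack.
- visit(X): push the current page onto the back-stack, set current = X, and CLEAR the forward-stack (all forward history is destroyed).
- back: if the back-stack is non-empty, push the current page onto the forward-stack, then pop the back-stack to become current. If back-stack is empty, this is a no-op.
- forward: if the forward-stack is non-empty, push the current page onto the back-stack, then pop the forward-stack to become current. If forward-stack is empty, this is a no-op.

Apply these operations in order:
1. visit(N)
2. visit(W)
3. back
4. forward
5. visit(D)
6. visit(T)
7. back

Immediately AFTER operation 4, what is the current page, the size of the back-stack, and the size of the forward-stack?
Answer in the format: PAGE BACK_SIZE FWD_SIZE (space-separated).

After 1 (visit(N)): cur=N back=1 fwd=0
After 2 (visit(W)): cur=W back=2 fwd=0
After 3 (back): cur=N back=1 fwd=1
After 4 (forward): cur=W back=2 fwd=0

W 2 0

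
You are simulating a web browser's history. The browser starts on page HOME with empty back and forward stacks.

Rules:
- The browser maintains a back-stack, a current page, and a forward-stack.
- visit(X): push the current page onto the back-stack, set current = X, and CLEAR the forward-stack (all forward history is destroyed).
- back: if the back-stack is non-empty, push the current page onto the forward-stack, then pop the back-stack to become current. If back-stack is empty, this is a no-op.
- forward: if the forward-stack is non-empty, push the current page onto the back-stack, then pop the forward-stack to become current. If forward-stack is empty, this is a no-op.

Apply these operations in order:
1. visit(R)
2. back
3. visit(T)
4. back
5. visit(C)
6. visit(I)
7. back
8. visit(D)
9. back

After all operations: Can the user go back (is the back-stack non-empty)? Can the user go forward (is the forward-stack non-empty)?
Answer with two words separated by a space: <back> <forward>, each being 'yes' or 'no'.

After 1 (visit(R)): cur=R back=1 fwd=0
After 2 (back): cur=HOME back=0 fwd=1
After 3 (visit(T)): cur=T back=1 fwd=0
After 4 (back): cur=HOME back=0 fwd=1
After 5 (visit(C)): cur=C back=1 fwd=0
After 6 (visit(I)): cur=I back=2 fwd=0
After 7 (back): cur=C back=1 fwd=1
After 8 (visit(D)): cur=D back=2 fwd=0
After 9 (back): cur=C back=1 fwd=1

Answer: yes yes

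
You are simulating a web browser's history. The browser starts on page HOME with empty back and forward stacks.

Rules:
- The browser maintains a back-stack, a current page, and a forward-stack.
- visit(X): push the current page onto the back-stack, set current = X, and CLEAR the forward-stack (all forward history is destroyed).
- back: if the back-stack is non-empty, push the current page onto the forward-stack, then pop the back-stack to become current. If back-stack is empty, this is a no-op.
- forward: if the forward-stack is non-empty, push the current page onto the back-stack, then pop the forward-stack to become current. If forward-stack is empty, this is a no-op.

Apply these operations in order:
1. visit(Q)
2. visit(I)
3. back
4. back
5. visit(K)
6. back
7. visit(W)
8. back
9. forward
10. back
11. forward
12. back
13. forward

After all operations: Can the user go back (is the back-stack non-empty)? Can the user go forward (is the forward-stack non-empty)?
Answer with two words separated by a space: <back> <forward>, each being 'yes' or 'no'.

Answer: yes no

Derivation:
After 1 (visit(Q)): cur=Q back=1 fwd=0
After 2 (visit(I)): cur=I back=2 fwd=0
After 3 (back): cur=Q back=1 fwd=1
After 4 (back): cur=HOME back=0 fwd=2
After 5 (visit(K)): cur=K back=1 fwd=0
After 6 (back): cur=HOME back=0 fwd=1
After 7 (visit(W)): cur=W back=1 fwd=0
After 8 (back): cur=HOME back=0 fwd=1
After 9 (forward): cur=W back=1 fwd=0
After 10 (back): cur=HOME back=0 fwd=1
After 11 (forward): cur=W back=1 fwd=0
After 12 (back): cur=HOME back=0 fwd=1
After 13 (forward): cur=W back=1 fwd=0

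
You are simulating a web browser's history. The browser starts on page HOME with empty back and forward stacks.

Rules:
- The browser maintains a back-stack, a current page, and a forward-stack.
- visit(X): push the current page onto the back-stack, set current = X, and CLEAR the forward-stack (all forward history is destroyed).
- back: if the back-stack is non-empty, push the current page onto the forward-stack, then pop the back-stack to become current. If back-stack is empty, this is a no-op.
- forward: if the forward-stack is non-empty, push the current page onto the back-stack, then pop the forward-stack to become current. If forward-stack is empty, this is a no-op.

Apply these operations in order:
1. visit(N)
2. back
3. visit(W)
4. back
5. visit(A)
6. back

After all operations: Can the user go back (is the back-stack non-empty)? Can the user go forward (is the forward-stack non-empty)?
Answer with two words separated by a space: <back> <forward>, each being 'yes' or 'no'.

After 1 (visit(N)): cur=N back=1 fwd=0
After 2 (back): cur=HOME back=0 fwd=1
After 3 (visit(W)): cur=W back=1 fwd=0
After 4 (back): cur=HOME back=0 fwd=1
After 5 (visit(A)): cur=A back=1 fwd=0
After 6 (back): cur=HOME back=0 fwd=1

Answer: no yes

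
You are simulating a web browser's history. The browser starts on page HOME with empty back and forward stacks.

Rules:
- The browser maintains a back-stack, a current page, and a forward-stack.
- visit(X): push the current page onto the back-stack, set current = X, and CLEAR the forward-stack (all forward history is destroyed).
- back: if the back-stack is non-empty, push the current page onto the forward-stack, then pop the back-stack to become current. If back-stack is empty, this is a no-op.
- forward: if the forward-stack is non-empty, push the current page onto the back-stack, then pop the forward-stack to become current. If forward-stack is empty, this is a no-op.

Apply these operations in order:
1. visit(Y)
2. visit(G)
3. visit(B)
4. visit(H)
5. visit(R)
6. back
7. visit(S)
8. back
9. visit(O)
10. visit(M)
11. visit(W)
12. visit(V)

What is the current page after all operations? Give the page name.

After 1 (visit(Y)): cur=Y back=1 fwd=0
After 2 (visit(G)): cur=G back=2 fwd=0
After 3 (visit(B)): cur=B back=3 fwd=0
After 4 (visit(H)): cur=H back=4 fwd=0
After 5 (visit(R)): cur=R back=5 fwd=0
After 6 (back): cur=H back=4 fwd=1
After 7 (visit(S)): cur=S back=5 fwd=0
After 8 (back): cur=H back=4 fwd=1
After 9 (visit(O)): cur=O back=5 fwd=0
After 10 (visit(M)): cur=M back=6 fwd=0
After 11 (visit(W)): cur=W back=7 fwd=0
After 12 (visit(V)): cur=V back=8 fwd=0

Answer: V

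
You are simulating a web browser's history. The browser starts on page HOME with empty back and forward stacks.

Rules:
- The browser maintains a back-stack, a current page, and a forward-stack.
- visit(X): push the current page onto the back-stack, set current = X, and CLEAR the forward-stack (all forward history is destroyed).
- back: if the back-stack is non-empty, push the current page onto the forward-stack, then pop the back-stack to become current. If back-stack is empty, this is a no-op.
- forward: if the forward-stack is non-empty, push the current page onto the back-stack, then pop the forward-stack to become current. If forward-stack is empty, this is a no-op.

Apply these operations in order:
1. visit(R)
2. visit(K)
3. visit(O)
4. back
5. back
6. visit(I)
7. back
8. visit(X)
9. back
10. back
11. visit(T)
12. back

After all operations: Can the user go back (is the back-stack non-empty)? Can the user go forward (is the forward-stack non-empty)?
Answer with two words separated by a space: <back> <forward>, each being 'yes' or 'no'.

After 1 (visit(R)): cur=R back=1 fwd=0
After 2 (visit(K)): cur=K back=2 fwd=0
After 3 (visit(O)): cur=O back=3 fwd=0
After 4 (back): cur=K back=2 fwd=1
After 5 (back): cur=R back=1 fwd=2
After 6 (visit(I)): cur=I back=2 fwd=0
After 7 (back): cur=R back=1 fwd=1
After 8 (visit(X)): cur=X back=2 fwd=0
After 9 (back): cur=R back=1 fwd=1
After 10 (back): cur=HOME back=0 fwd=2
After 11 (visit(T)): cur=T back=1 fwd=0
After 12 (back): cur=HOME back=0 fwd=1

Answer: no yes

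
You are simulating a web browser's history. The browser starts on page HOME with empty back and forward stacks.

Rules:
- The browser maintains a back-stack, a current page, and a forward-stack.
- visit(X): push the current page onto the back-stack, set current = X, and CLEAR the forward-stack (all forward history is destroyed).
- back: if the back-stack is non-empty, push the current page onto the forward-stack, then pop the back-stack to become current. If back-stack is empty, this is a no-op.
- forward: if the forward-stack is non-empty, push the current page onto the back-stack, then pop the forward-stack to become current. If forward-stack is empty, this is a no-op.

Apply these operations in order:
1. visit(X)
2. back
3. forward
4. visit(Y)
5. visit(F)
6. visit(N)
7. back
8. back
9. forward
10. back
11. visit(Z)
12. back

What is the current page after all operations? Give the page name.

After 1 (visit(X)): cur=X back=1 fwd=0
After 2 (back): cur=HOME back=0 fwd=1
After 3 (forward): cur=X back=1 fwd=0
After 4 (visit(Y)): cur=Y back=2 fwd=0
After 5 (visit(F)): cur=F back=3 fwd=0
After 6 (visit(N)): cur=N back=4 fwd=0
After 7 (back): cur=F back=3 fwd=1
After 8 (back): cur=Y back=2 fwd=2
After 9 (forward): cur=F back=3 fwd=1
After 10 (back): cur=Y back=2 fwd=2
After 11 (visit(Z)): cur=Z back=3 fwd=0
After 12 (back): cur=Y back=2 fwd=1

Answer: Y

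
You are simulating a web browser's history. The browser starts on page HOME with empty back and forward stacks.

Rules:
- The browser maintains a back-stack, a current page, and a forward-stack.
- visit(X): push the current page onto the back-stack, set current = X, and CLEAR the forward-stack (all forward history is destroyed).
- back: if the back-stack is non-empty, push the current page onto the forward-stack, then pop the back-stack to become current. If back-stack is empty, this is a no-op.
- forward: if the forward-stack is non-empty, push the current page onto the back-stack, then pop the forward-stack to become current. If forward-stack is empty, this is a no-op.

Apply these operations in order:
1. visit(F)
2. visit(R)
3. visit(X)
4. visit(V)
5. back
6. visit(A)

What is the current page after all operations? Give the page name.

After 1 (visit(F)): cur=F back=1 fwd=0
After 2 (visit(R)): cur=R back=2 fwd=0
After 3 (visit(X)): cur=X back=3 fwd=0
After 4 (visit(V)): cur=V back=4 fwd=0
After 5 (back): cur=X back=3 fwd=1
After 6 (visit(A)): cur=A back=4 fwd=0

Answer: A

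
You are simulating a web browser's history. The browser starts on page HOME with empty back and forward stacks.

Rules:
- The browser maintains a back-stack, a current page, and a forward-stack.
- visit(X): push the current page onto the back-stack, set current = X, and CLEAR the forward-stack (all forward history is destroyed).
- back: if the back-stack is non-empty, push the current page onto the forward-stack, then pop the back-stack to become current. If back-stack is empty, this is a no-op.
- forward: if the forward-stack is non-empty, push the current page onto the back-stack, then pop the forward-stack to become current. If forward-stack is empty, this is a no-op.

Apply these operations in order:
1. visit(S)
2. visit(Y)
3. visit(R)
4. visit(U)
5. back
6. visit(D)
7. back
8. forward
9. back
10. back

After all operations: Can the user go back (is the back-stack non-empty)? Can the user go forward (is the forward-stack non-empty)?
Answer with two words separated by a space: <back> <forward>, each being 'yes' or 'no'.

Answer: yes yes

Derivation:
After 1 (visit(S)): cur=S back=1 fwd=0
After 2 (visit(Y)): cur=Y back=2 fwd=0
After 3 (visit(R)): cur=R back=3 fwd=0
After 4 (visit(U)): cur=U back=4 fwd=0
After 5 (back): cur=R back=3 fwd=1
After 6 (visit(D)): cur=D back=4 fwd=0
After 7 (back): cur=R back=3 fwd=1
After 8 (forward): cur=D back=4 fwd=0
After 9 (back): cur=R back=3 fwd=1
After 10 (back): cur=Y back=2 fwd=2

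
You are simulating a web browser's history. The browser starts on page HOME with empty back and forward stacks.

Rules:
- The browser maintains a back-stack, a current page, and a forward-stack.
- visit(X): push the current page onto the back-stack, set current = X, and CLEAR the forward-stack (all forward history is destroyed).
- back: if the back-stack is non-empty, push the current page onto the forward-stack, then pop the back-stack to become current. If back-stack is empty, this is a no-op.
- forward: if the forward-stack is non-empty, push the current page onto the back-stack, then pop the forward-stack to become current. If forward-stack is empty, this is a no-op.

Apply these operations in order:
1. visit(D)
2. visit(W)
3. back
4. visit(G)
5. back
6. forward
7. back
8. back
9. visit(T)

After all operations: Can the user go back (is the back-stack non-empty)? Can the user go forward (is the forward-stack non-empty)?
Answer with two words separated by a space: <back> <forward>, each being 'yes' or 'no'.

After 1 (visit(D)): cur=D back=1 fwd=0
After 2 (visit(W)): cur=W back=2 fwd=0
After 3 (back): cur=D back=1 fwd=1
After 4 (visit(G)): cur=G back=2 fwd=0
After 5 (back): cur=D back=1 fwd=1
After 6 (forward): cur=G back=2 fwd=0
After 7 (back): cur=D back=1 fwd=1
After 8 (back): cur=HOME back=0 fwd=2
After 9 (visit(T)): cur=T back=1 fwd=0

Answer: yes no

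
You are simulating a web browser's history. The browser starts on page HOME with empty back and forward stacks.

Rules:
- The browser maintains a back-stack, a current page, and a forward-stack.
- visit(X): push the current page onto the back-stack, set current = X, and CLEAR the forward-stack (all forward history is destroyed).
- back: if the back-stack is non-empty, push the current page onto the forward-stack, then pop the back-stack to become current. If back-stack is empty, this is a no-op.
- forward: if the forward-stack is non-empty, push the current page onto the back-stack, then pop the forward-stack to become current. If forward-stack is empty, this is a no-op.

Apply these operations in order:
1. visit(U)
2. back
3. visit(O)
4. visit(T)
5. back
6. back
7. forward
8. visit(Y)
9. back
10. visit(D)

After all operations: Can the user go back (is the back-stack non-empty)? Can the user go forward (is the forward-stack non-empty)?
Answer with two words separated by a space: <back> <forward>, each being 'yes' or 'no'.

Answer: yes no

Derivation:
After 1 (visit(U)): cur=U back=1 fwd=0
After 2 (back): cur=HOME back=0 fwd=1
After 3 (visit(O)): cur=O back=1 fwd=0
After 4 (visit(T)): cur=T back=2 fwd=0
After 5 (back): cur=O back=1 fwd=1
After 6 (back): cur=HOME back=0 fwd=2
After 7 (forward): cur=O back=1 fwd=1
After 8 (visit(Y)): cur=Y back=2 fwd=0
After 9 (back): cur=O back=1 fwd=1
After 10 (visit(D)): cur=D back=2 fwd=0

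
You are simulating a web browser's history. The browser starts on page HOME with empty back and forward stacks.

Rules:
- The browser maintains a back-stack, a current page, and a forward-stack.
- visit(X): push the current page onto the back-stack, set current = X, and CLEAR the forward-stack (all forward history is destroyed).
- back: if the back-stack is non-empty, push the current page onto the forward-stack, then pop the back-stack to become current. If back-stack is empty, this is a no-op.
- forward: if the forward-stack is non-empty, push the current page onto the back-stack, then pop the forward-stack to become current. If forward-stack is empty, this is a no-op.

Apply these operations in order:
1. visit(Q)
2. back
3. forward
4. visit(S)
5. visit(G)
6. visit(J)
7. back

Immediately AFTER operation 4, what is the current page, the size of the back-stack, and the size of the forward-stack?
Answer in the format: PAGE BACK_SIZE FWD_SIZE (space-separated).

After 1 (visit(Q)): cur=Q back=1 fwd=0
After 2 (back): cur=HOME back=0 fwd=1
After 3 (forward): cur=Q back=1 fwd=0
After 4 (visit(S)): cur=S back=2 fwd=0

S 2 0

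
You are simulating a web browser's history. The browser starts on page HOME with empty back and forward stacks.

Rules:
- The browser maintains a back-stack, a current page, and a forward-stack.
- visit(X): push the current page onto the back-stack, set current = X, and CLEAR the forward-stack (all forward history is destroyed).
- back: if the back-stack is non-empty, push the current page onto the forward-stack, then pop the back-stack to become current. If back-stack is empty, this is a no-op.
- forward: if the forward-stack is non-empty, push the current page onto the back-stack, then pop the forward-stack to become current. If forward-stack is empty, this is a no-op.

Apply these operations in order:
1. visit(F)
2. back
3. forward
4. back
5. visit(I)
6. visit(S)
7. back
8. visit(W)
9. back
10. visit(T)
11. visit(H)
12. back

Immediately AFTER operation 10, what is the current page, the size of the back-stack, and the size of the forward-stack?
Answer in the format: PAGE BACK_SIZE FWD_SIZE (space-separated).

After 1 (visit(F)): cur=F back=1 fwd=0
After 2 (back): cur=HOME back=0 fwd=1
After 3 (forward): cur=F back=1 fwd=0
After 4 (back): cur=HOME back=0 fwd=1
After 5 (visit(I)): cur=I back=1 fwd=0
After 6 (visit(S)): cur=S back=2 fwd=0
After 7 (back): cur=I back=1 fwd=1
After 8 (visit(W)): cur=W back=2 fwd=0
After 9 (back): cur=I back=1 fwd=1
After 10 (visit(T)): cur=T back=2 fwd=0

T 2 0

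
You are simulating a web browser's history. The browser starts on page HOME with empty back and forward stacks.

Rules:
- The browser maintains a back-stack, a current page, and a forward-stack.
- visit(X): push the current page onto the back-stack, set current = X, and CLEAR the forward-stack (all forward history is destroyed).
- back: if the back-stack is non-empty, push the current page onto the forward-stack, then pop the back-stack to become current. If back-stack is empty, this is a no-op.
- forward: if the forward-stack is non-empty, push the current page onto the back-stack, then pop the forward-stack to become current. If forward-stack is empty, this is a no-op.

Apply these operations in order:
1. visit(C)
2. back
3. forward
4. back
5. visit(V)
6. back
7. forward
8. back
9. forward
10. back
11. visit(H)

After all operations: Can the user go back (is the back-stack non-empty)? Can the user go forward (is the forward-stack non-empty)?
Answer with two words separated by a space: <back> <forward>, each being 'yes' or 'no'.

Answer: yes no

Derivation:
After 1 (visit(C)): cur=C back=1 fwd=0
After 2 (back): cur=HOME back=0 fwd=1
After 3 (forward): cur=C back=1 fwd=0
After 4 (back): cur=HOME back=0 fwd=1
After 5 (visit(V)): cur=V back=1 fwd=0
After 6 (back): cur=HOME back=0 fwd=1
After 7 (forward): cur=V back=1 fwd=0
After 8 (back): cur=HOME back=0 fwd=1
After 9 (forward): cur=V back=1 fwd=0
After 10 (back): cur=HOME back=0 fwd=1
After 11 (visit(H)): cur=H back=1 fwd=0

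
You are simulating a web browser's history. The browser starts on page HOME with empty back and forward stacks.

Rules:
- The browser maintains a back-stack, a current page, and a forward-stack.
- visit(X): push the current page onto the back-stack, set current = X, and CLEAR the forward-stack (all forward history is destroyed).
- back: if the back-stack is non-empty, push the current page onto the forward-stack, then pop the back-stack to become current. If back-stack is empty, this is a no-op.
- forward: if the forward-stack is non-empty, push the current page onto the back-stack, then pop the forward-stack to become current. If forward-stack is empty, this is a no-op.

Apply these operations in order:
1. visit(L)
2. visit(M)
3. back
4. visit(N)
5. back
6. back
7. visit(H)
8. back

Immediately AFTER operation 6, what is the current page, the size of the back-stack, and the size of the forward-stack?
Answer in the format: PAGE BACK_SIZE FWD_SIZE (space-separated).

After 1 (visit(L)): cur=L back=1 fwd=0
After 2 (visit(M)): cur=M back=2 fwd=0
After 3 (back): cur=L back=1 fwd=1
After 4 (visit(N)): cur=N back=2 fwd=0
After 5 (back): cur=L back=1 fwd=1
After 6 (back): cur=HOME back=0 fwd=2

HOME 0 2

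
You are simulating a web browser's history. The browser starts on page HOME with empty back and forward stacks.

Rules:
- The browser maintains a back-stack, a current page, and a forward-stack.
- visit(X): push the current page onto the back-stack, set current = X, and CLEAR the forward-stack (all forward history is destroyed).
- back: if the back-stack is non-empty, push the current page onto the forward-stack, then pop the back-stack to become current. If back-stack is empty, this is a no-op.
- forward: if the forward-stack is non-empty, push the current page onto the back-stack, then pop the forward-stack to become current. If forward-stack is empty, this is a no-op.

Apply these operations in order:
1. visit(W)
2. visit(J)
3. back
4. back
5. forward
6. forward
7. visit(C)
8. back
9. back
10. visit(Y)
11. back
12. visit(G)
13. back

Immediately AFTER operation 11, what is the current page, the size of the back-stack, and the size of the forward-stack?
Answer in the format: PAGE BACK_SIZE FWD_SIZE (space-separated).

After 1 (visit(W)): cur=W back=1 fwd=0
After 2 (visit(J)): cur=J back=2 fwd=0
After 3 (back): cur=W back=1 fwd=1
After 4 (back): cur=HOME back=0 fwd=2
After 5 (forward): cur=W back=1 fwd=1
After 6 (forward): cur=J back=2 fwd=0
After 7 (visit(C)): cur=C back=3 fwd=0
After 8 (back): cur=J back=2 fwd=1
After 9 (back): cur=W back=1 fwd=2
After 10 (visit(Y)): cur=Y back=2 fwd=0
After 11 (back): cur=W back=1 fwd=1

W 1 1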